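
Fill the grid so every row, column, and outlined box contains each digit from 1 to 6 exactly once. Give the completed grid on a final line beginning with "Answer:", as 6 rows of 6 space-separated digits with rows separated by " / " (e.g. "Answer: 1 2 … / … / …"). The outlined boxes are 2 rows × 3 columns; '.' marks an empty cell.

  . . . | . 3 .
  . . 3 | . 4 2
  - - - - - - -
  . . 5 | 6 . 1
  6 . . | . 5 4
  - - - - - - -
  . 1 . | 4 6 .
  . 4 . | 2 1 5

Step 1. [r5c1∈{2,3,5}] r5c1 is the only open cell in row 5 admitting 5, so r5c1=5.
Step 2. [r1c3∈{1,2,4,6}] across col 3, 4 lands solely at r1c3 ⇒ r1c3=4.
Step 3. [r3c5∈{2}] r3c5 is down to just 2. So r3c5=2.
Step 4. [r2c2∈{5,6}] across row 2, 6 lands solely at r2c2, so r2c2=6.
Step 5. [r3c2∈{3}] nothing but 3 survives at r3c2. So r3c2=3.
Step 6. [r4c2∈{2}] only 2 remains possible at r4c2, so r4c2=2.
Step 7. [r2c4∈{1,5}] in row 2, 5 fits only at r2c4. So r2c4=5.
Step 8. [r1c4∈{1}] only 1 remains possible at r1c4, so r1c4=1.
Step 9. [r4c4∈{3}] r4c4 is down to just 3, so r4c4=3.
Step 10. [r5c3∈{2}] r5c3 is down to just 2, so r5c3=2.
Step 11. [r1c6∈{6}] r1c6 has the single candidate 6, so r1c6=6.
Step 12. [r1c1∈{2}] r1c1 is down to just 2, so r1c1=2.
Step 13. [r2c1∈{1}] r2c1 is down to just 1 ⇒ r2c1=1.
Step 14. [r1c2∈{5}] r1c2 has the single candidate 5, so r1c2=5.
Step 15. [r5c6∈{3}] r5c6 is down to just 3, so r5c6=3.
Step 16. [r6c1∈{3}] r6c1 has the single candidate 3 ⇒ r6c1=3.
Step 17. [r4c3∈{1}] r4c3 has the single candidate 1, so r4c3=1.
Step 18. [r6c3∈{6}] r6c3's peers cover all but 6, so r6c3=6.
Step 19. [r3c1∈{4}] r3c1's peers cover all but 4, so r3c1=4.

Answer: 2 5 4 1 3 6 / 1 6 3 5 4 2 / 4 3 5 6 2 1 / 6 2 1 3 5 4 / 5 1 2 4 6 3 / 3 4 6 2 1 5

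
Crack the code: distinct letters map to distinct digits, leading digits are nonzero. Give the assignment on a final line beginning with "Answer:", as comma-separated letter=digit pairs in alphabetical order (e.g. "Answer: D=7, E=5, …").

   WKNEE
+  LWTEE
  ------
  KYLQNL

Step 1. [col 1: E + E ≡ L (mod 10)] L=6 is one option consistent with column 1 (E + E ≡ L (mod 10), carry-in 0) — take it, so L=6.
Step 2. [col 1: E + E ≡ L (mod 10)] column 1 (E + E ≡ L (mod 10), carry-in 0) doesn't pin E yet; pick E=8 and continue. So E=8.
Step 3. [col 2: E + E ≡ N (mod 10)] column 2 reads E+E+carry(1)=N with E=8; with digits 6,8 already taken and all letters distinct, the only value for N is 7 ⇒ N=7.
Step 4. [col 3: N + T ≡ Q (mod 10)] T=5 is one option consistent with column 3 (N + T ≡ Q (mod 10), carry-in 1) — take it. So T=5.
Step 5. [K] K is the leading digit of a 6-digit sum of two 5-digit numbers; the final carry is exactly 1. So K=1.
Step 6. [col 3: N + T ≡ Q (mod 10)] column 3: given N=7, T=5, carry-in 1, and digits 1,5,6,7,8 already taken and all letters distinct, N+T≡Q (mod 10) forces Q=3 ⇒ Q=3.
Step 7. [col 4: K + W ≡ L (mod 10)] column 4 reads K+W+carry(1)=L with K=1, L=6; with digits 1,3,5,6,7,8 already taken and all letters distinct, the only value for W is 4. So W=4.
Step 8. [col 5: W + L ≡ Y (mod 10)] from column 5 (W=4, L=6, carry-in 0, digits 1,3,4,5,6,7,8 already taken and all letters distinct): Y must equal 0 ⇒ Y=0.

Answer: E=8, K=1, L=6, N=7, Q=3, T=5, W=4, Y=0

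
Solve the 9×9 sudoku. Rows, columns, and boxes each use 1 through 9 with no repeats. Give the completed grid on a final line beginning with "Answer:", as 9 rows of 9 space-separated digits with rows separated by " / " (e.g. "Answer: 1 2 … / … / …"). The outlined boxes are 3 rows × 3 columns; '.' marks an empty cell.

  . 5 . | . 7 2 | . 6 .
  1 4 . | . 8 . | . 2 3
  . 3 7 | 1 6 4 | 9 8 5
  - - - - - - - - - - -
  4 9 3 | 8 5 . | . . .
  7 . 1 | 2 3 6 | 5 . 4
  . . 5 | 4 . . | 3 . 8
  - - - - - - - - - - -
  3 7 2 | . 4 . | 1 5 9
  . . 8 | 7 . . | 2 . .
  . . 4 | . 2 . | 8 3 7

Step 1. [r8c9∈{6}] r8c9 has the single candidate 6, so r8c9=6.
Step 2. [r8c2∈{1}] r8c2's peers cover all but 1 ⇒ r8c2=1.
Step 3. [r8c5∈{9}] only 9 remains possible at r8c5, so r8c5=9.
Step 4. [r6c6∈{1,7,9}] r6c6 is the only open cell in box 5 admitting 9 ⇒ r6c6=9.
Step 5. [r4c6∈{1,7}] col 6 places 7 nowhere but r4c6, so r4c6=7.
Step 6. [r2c6∈{5}] r2c6's peers cover all but 5. So r2c6=5.
Step 7. [r9c2∈{6}] r9c2 is down to just 6 ⇒ r9c2=6.
Step 8. [r1c3∈{9}] nothing but 9 survives at r1c3 ⇒ r1c3=9.
Step 9. [r4c8∈{1}] only 1 remains possible at r4c8 ⇒ r4c8=1.
Step 10. [r9c1∈{5,9}] r9c1 is the only open cell in row 9 admitting 9, so r9c1=9.
Step 11. [r6c2∈{2}] only 2 remains possible at r6c2 ⇒ r6c2=2.
Step 12. [r5c2∈{8}] r5c2 has the single candidate 8, so r5c2=8.
Step 13. [r8c1∈{5}] r8c1 is down to just 5, so r8c1=5.
Step 14. [r8c8∈{4}] r8c8's peers cover all but 4. So r8c8=4.
Step 15. [r2c3∈{6}] nothing but 6 survives at r2c3, so r2c3=6.
Step 16. [r7c4∈{6}] only 6 remains possible at r7c4 ⇒ r7c4=6.
Step 17. [r3c1∈{2}] r3c1's peers cover all but 2, so r3c1=2.
Step 18. [r1c7∈{4}] nothing but 4 survives at r1c7 ⇒ r1c7=4.
Step 19. [r4c7∈{6}] r4c7 is down to just 6. So r4c7=6.
Step 20. [r1c1∈{8}] r1c1 is down to just 8. So r1c1=8.
Step 21. [r6c8∈{7}] r6c8 is down to just 7 ⇒ r6c8=7.
Step 22. [r2c7∈{7}] r2c7's peers cover all but 7. So r2c7=7.
Step 23. [r6c5∈{1}] only 1 remains possible at r6c5, so r6c5=1.
Step 24. [r5c8∈{9}] r5c8 is down to just 9. So r5c8=9.
Step 25. [r9c4∈{5}] r9c4 is down to just 5 ⇒ r9c4=5.
Step 26. [r8c6∈{3}] r8c6 is down to just 3. So r8c6=3.
Step 27. [r1c4∈{3}] r1c4's peers cover all but 3. So r1c4=3.
Step 28. [r9c6∈{1}] r9c6 is down to just 1. So r9c6=1.
Step 29. [r6c1∈{6}] only 6 remains possible at r6c1, so r6c1=6.
Step 30. [r7c6∈{8}] r7c6 is down to just 8. So r7c6=8.
Step 31. [r2c4∈{9}] r2c4's peers cover all but 9. So r2c4=9.
Step 32. [r4c9∈{2}] r4c9 has the single candidate 2 ⇒ r4c9=2.
Step 33. [r1c9∈{1}] r1c9's peers cover all but 1, so r1c9=1.

Answer: 8 5 9 3 7 2 4 6 1 / 1 4 6 9 8 5 7 2 3 / 2 3 7 1 6 4 9 8 5 / 4 9 3 8 5 7 6 1 2 / 7 8 1 2 3 6 5 9 4 / 6 2 5 4 1 9 3 7 8 / 3 7 2 6 4 8 1 5 9 / 5 1 8 7 9 3 2 4 6 / 9 6 4 5 2 1 8 3 7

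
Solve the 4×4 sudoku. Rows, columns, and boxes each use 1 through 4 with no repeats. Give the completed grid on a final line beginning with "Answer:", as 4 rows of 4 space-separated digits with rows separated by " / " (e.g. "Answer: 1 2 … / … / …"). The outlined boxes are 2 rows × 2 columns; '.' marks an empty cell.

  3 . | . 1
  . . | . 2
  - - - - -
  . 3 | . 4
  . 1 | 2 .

Step 1. [r2c2∈{4}] r2c2 is down to just 4 ⇒ r2c2=4.
Step 2. [r4c1∈{4}] r4c1 is down to just 4, so r4c1=4.
Step 3. [r1c3∈{4}] only 4 remains possible at r1c3. So r1c3=4.
Step 4. [r3c1∈{2}] r3c1 has the single candidate 2 ⇒ r3c1=2.
Step 5. [r1c2∈{2}] r1c2 is down to just 2. So r1c2=2.
Step 6. [r4c4∈{3}] r4c4's peers cover all but 3 ⇒ r4c4=3.
Step 7. [r2c1∈{1}] r2c1 is down to just 1. So r2c1=1.
Step 8. [r3c3∈{1}] nothing but 1 survives at r3c3, so r3c3=1.
Step 9. [r2c3∈{3}] r2c3 is down to just 3 ⇒ r2c3=3.

Answer: 3 2 4 1 / 1 4 3 2 / 2 3 1 4 / 4 1 2 3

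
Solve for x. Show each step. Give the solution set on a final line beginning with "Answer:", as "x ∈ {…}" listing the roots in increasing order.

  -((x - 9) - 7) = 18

Step 1. [-((x - 9) - 7) = 18] LHS negated; negate both sides, so neg: (x - 9) - 7 = -18.
Step 2. [(x - 9) - 7 = -18] 7 comes off first (add 7) ⇒ sub: x - 9 = -11.
Step 3. [x - 9 = -11] add 9: x sits inside (… - 9) ⇒ sub: x = -2.

Answer: x ∈ {-2}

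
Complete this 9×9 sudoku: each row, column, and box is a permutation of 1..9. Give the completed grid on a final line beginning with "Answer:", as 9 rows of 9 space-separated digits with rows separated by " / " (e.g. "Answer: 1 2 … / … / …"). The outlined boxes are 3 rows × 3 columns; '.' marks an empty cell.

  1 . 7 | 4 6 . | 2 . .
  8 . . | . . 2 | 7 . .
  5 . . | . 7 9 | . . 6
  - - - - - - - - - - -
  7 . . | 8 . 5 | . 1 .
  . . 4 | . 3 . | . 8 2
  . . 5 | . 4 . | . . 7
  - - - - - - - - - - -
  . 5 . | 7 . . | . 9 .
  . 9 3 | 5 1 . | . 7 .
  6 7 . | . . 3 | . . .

Step 1. [r3c7∈{1,3,4,8}] across row 3, 8 lands solely at r3c7. So r3c7=8.
Step 2. [r2c9∈{1,3,4,5,9}] in box 3, 1 fits only at r2c9 ⇒ r2c9=1.
Step 3. [r6c8∈{3,6}] across col 8, 6 lands solely at r6c8. So r6c8=6.
Step 4. [r1c2∈{3}] r1c2's peers cover all but 3. So r1c2=3.
Step 5. [r9c8∈{2,4,5}] in col 8, 2 fits only at r9c8. So r9c8=2.
Step 6. [r6c4∈{1,2,9}] r6c4 is the only open cell in col 4 admitting 2, so r6c4=2.
Step 7. [r4c5∈{9}] only 9 remains possible at r4c5, so r4c5=9.
Step 8. [r9c5∈{8}] only 8 remains possible at r9c5. So r9c5=8.
Step 9. [r6c6∈{1}] r6c6 has the single candidate 1, so r6c6=1.
Step 10. [r8c1∈{2,4}] 2 has one home in row 8: r8c1 ⇒ r8c1=2.
Step 11. [r7c1∈{4}] r7c1 has the single candidate 4 ⇒ r7c1=4.
Step 12. [r7c6∈{6}] only 6 remains possible at r7c6, so r7c6=6.
Step 13. [r5c1∈{9}] nothing but 9 survives at r5c1 ⇒ r5c1=9.
Step 14. [r9c3∈{1}] r9c3's peers cover all but 1 ⇒ r9c3=1.
Step 15. [r3c3∈{2}] r3c3 has the single candidate 2, so r3c3=2.
Step 16. [r4c3∈{6}] r4c3 has the single candidate 6. So r4c3=6.
Step 17. [r8c6∈{4}] only 4 remains possible at r8c6 ⇒ r8c6=4.
Step 18. [r2c4∈{3}] r2c4's peers cover all but 3 ⇒ r2c4=3.
Step 19. [r3c2∈{4}] r3c2 is down to just 4, so r3c2=4.
Step 20. [r1c8∈{5}] r1c8 is down to just 5 ⇒ r1c8=5.
Step 21. [r9c9∈{4,5}] r9c9 is the only open cell in col 9 admitting 5 ⇒ r9c9=5.
Step 22. [r4c9∈{3,4}] 4 has one home in col 9: r4c9 ⇒ r4c9=4.
Step 23. [r4c7∈{3}] r4c7's peers cover all but 3. So r4c7=3.
Step 24. [r8c9∈{8}] r8c9 is down to just 8. So r8c9=8.
Step 25. [r9c4∈{9}] nothing but 9 survives at r9c4 ⇒ r9c4=9.
Step 26. [r2c5∈{5}] r2c5 has the single candidate 5, so r2c5=5.
Step 27. [r5c6∈{7}] r5c6 has the single candidate 7, so r5c6=7.
Step 28. [r9c7∈{4}] r9c7's peers cover all but 4, so r9c7=4.
Step 29. [r6c1∈{3}] r6c1 has the single candidate 3 ⇒ r6c1=3.
Step 30. [r5c4∈{6}] nothing but 6 survives at r5c4 ⇒ r5c4=6.
Step 31. [r6c2∈{8}] only 8 remains possible at r6c2 ⇒ r6c2=8.
Step 32. [r3c8∈{3}] nothing but 3 survives at r3c8. So r3c8=3.
Step 33. [r7c9∈{3}] only 3 remains possible at r7c9. So r7c9=3.
Step 34. [r5c7∈{5}] only 5 remains possible at r5c7. So r5c7=5.
Step 35. [r8c7∈{6}] r8c7 is down to just 6 ⇒ r8c7=6.
Step 36. [r5c2∈{1}] r5c2 is down to just 1. So r5c2=1.
Step 37. [r2c8∈{4}] only 4 remains possible at r2c8 ⇒ r2c8=4.
Step 38. [r1c9∈{9}] nothing but 9 survives at r1c9 ⇒ r1c9=9.
Step 39. [r2c2∈{6}] r2c2 has the single candidate 6, so r2c2=6.
Step 40. [r3c4∈{1}] r3c4 is down to just 1 ⇒ r3c4=1.
Step 41. [r6c7∈{9}] only 9 remains possible at r6c7. So r6c7=9.
Step 42. [r4c2∈{2}] nothing but 2 survives at r4c2. So r4c2=2.
Step 43. [r2c3∈{9}] nothing but 9 survives at r2c3. So r2c3=9.
Step 44. [r7c7∈{1}] r7c7 is down to just 1. So r7c7=1.
Step 45. [r7c5∈{2}] r7c5 has the single candidate 2, so r7c5=2.
Step 46. [r1c6∈{8}] only 8 remains possible at r1c6, so r1c6=8.
Step 47. [r7c3∈{8}] r7c3 has the single candidate 8 ⇒ r7c3=8.

Answer: 1 3 7 4 6 8 2 5 9 / 8 6 9 3 5 2 7 4 1 / 5 4 2 1 7 9 8 3 6 / 7 2 6 8 9 5 3 1 4 / 9 1 4 6 3 7 5 8 2 / 3 8 5 2 4 1 9 6 7 / 4 5 8 7 2 6 1 9 3 / 2 9 3 5 1 4 6 7 8 / 6 7 1 9 8 3 4 2 5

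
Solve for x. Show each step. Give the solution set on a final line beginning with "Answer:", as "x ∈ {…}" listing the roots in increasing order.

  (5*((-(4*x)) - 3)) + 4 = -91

Step 1. [(5*((-(4*x)) - 3)) + 4 = -91] the outer +4 inverts by subtracting 4 ⇒ sub: 5*((-(4*x)) - 3) = -95.
Step 2. [5*((-(4*x)) - 3) = -95] LHS = 5·(…); ÷5 both sides. So div: (-(4*x)) - 3 = -19.
Step 3. [(-(4*x)) - 3 = -19] 3 comes off first (add 3), so sub: -(4*x) = -16.
Step 4. [-(4*x) = -16] LHS negated; negate both sides. So neg: 4*x = 16.
Step 5. [4*x = 16] LHS = 4·(…); ÷4 both sides. So div: x = 4.

Answer: x ∈ {4}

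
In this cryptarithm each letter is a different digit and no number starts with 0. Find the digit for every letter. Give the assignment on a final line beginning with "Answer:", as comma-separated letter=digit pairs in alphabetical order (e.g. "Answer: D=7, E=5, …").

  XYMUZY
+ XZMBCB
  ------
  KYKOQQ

Step 1. [col 1: Y + B ≡ Q (mod 10)] B=5 is one option consistent with column 1 (Y + B ≡ Q (mod 10), carry-in 0) — take it. So B=5.
Step 2. [col 1: Y + B ≡ Q (mod 10)] Y=2 is one option consistent with column 1 (Y + B ≡ Q (mod 10), carry-in 0) — take it, so Y=2.
Step 3. [col 1: Y + B ≡ Q (mod 10)] column 1: given Y=2, B=5, carry-in 0, and digits 2,5 already taken and all letters distinct, Y+B≡Q (mod 10) forces Q=7, so Q=7.
Step 4. [col 2: Z + C ≡ Q (mod 10)] column 2 (Z + C ≡ Q (mod 10), carry-in 0) doesn't pin C yet; pick C=8 and continue ⇒ C=8.
Step 5. [col 2: Z + C ≡ Q (mod 10)] column 2: given C=8, Q=7, carry-in 0, and digits 2,5,7,8 already taken and all letters distinct, Z+C≡Q (mod 10) forces Z=9, so Z=9.
Step 6. [col 3: U + B ≡ O (mod 10)] no forcing yet in column 3 (carry-in 1); O=0 is free and consistent — try it, so O=0.
Step 7. [col 3: U + B ≡ O (mod 10)] from column 3 (B=5, O=0, carry-in 1, digits 0,2,5,7,8,9 already taken and all letters distinct): U must equal 4. So U=4.
Step 8. [col 4: M + M ≡ K (mod 10)] column 4 reads M+M+carry(1)=K with nothing yet; with digits 0,2,4,5,7,8,9 already taken and all letters distinct, the only value for K is 3. So K=3.
Step 9. [col 4: M + M ≡ K (mod 10)] column 4 (M + M ≡ K (mod 10), carry-in 1) doesn't pin M yet; pick M=6 and continue, so M=6.
Step 10. [col 6: X + X ≡ K (mod 10)] in column 6 we have X+X≡K with carry-in 1; given K=3 and digits 0,2,3,4,5,6,7,8,9 already taken and all letters distinct, that pins X to 1 ⇒ X=1.

Answer: B=5, C=8, K=3, M=6, O=0, Q=7, U=4, X=1, Y=2, Z=9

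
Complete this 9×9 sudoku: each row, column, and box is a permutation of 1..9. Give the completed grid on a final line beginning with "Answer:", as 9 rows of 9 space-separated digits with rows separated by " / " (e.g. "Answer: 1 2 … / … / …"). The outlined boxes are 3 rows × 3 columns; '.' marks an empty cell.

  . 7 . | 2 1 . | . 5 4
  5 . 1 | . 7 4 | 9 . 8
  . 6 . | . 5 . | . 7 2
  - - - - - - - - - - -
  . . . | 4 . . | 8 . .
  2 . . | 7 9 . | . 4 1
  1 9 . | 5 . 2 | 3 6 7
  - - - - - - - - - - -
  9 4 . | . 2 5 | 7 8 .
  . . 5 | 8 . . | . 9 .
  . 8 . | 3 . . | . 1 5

Step 1. [r4c5∈{3,6}] in col 5, 3 fits only at r4c5 ⇒ r4c5=3.
Step 2. [r9c6∈{6,7,9}] in row 9, 9 fits only at r9c6, so r9c6=9.
Step 3. [r9c3∈{2,6,7}] across col 3, 2 lands solely at r9c3 ⇒ r9c3=2.
Step 4. [r8c6∈{1,6,7}] in col 6, 7 fits only at r8c6 ⇒ r8c6=7.
Step 5. [r3c1∈{3,4,8}] 4 has one home in col 1: r3c1. So r3c1=4.
Step 6. [r1c1∈{3,8}] 8 has one home in col 1: r1c1 ⇒ r1c1=8.
Step 7. [r8c1∈{3,6}] r8c1 is the only open cell in col 1 admitting 3. So r8c1=3.
Step 8. [r7c3∈{6}] r7c3's peers cover all but 6. So r7c3=6.
Step 9. [r1c7∈{6}] only 6 remains possible at r1c7 ⇒ r1c7=6.
Step 10. [r3c6∈{3,8}] in row 3, 8 fits only at r3c6, so r3c6=8.
Step 11. [r3c3∈{3,9}] in row 3, 3 fits only at r3c3, so r3c3=3.
Step 12. [r9c5∈{4,6}] across row 9, 6 lands solely at r9c5. So r9c5=6.
Step 13. [r4c1∈{6,7}] col 1 places 6 nowhere but r4c1, so r4c1=6.
Step 14. [r5c3∈{8}] r5c3 has the single candidate 8, so r5c3=8.
Step 15. [r4c2∈{5}] r4c2 is down to just 5. So r4c2=5.
Step 16. [r8c5∈{4}] nothing but 4 survives at r8c5. So r8c5=4.
Step 17. [r6c5∈{8}] r6c5 has the single candidate 8, so r6c5=8.
Step 18. [r2c8∈{3}] r2c8 is down to just 3 ⇒ r2c8=3.
Step 19. [r2c4∈{6}] only 6 remains possible at r2c4, so r2c4=6.
Step 20. [r9c1∈{7}] r9c1 has the single candidate 7, so r9c1=7.
Step 21. [r1c3∈{9}] r1c3's peers cover all but 9, so r1c3=9.
Step 22. [r4c9∈{9}] r4c9 is down to just 9, so r4c9=9.
Step 23. [r4c3∈{7}] nothing but 7 survives at r4c3, so r4c3=7.
Step 24. [r1c6∈{3}] r1c6 is down to just 3. So r1c6=3.
Step 25. [r2c2∈{2}] nothing but 2 survives at r2c2 ⇒ r2c2=2.
Step 26. [r5c7∈{5}] r5c7's peers cover all but 5. So r5c7=5.
Step 27. [r4c6∈{1}] r4c6 has the single candidate 1. So r4c6=1.
Step 28. [r7c9∈{3}] r7c9 has the single candidate 3. So r7c9=3.
Step 29. [r3c7∈{1}] r3c7 is down to just 1, so r3c7=1.
Step 30. [r8c7∈{2}] nothing but 2 survives at r8c7, so r8c7=2.
Step 31. [r9c7∈{4}] nothing but 4 survives at r9c7. So r9c7=4.
Step 32. [r8c9∈{6}] r8c9 is down to just 6, so r8c9=6.
Step 33. [r4c8∈{2}] nothing but 2 survives at r4c8 ⇒ r4c8=2.
Step 34. [r3c4∈{9}] r3c4 is down to just 9. So r3c4=9.
Step 35. [r5c6∈{6}] r5c6's peers cover all but 6. So r5c6=6.
Step 36. [r8c2∈{1}] r8c2 has the single candidate 1, so r8c2=1.
Step 37. [r7c4∈{1}] r7c4 is down to just 1 ⇒ r7c4=1.
Step 38. [r6c3∈{4}] nothing but 4 survives at r6c3. So r6c3=4.
Step 39. [r5c2∈{3}] nothing but 3 survives at r5c2, so r5c2=3.

Answer: 8 7 9 2 1 3 6 5 4 / 5 2 1 6 7 4 9 3 8 / 4 6 3 9 5 8 1 7 2 / 6 5 7 4 3 1 8 2 9 / 2 3 8 7 9 6 5 4 1 / 1 9 4 5 8 2 3 6 7 / 9 4 6 1 2 5 7 8 3 / 3 1 5 8 4 7 2 9 6 / 7 8 2 3 6 9 4 1 5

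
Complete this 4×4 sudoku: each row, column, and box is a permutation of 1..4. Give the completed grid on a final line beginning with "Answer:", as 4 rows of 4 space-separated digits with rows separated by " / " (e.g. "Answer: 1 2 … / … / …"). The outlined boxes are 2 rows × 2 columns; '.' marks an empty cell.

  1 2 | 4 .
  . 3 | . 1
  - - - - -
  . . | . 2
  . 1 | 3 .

Step 1. [r2c1∈{4}] r2c1 has the single candidate 4 ⇒ r2c1=4.
Step 2. [r4c1∈{2}] r4c1 has the single candidate 2. So r4c1=2.
Step 3. [r3c1∈{3}] r3c1 is down to just 3 ⇒ r3c1=3.
Step 4. [r1c4∈{3}] only 3 remains possible at r1c4. So r1c4=3.
Step 5. [r3c3∈{1}] nothing but 1 survives at r3c3. So r3c3=1.
Step 6. [r2c3∈{2}] r2c3's peers cover all but 2 ⇒ r2c3=2.
Step 7. [r3c2∈{4}] nothing but 4 survives at r3c2, so r3c2=4.
Step 8. [r4c4∈{4}] r4c4 has the single candidate 4. So r4c4=4.

Answer: 1 2 4 3 / 4 3 2 1 / 3 4 1 2 / 2 1 3 4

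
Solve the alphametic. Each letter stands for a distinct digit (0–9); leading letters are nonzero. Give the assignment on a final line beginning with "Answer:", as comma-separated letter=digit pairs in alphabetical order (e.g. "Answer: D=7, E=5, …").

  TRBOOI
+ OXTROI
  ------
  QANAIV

Step 1. [col 1: I + I ≡ V (mod 10)] column 1 (I + I ≡ V (mod 10), carry-in 0) doesn't pin I yet; pick I=2 and continue. So I=2.
Step 2. [col 1: I + I ≡ V (mod 10)] column 1 reads I+I+carry(0)=V with I=2; with digits 2 already taken and all letters distinct, the only value for V is 4. So V=4.
Step 3. [col 2: O + O ≡ I (mod 10)] O=1 is one option consistent with column 2 (O + O ≡ I (mod 10), carry-in 0) — take it ⇒ O=1.
Step 4. [col 3: O + R ≡ A (mod 10)] R=6 is one option consistent with column 3 (O + R ≡ A (mod 10), carry-in 0) — take it. So R=6.
Step 5. [col 3: O + R ≡ A (mod 10)] from column 3 (O=1, R=6, carry-in 0, digits 1,2,4,6 already taken and all letters distinct): A must equal 7, so A=7.
Step 6. [col 4: B + T ≡ N (mod 10)] B=5 is one option consistent with column 4 (B + T ≡ N (mod 10), carry-in 0) — take it ⇒ B=5.
Step 7. [col 4: B + T ≡ N (mod 10)] column 4 (B + T ≡ N (mod 10), carry-in 0) doesn't pin N yet; pick N=3 and continue, so N=3.
Step 8. [col 4: B + T ≡ N (mod 10)] column 4 reads B+T+carry(0)=N with B=5, N=3; with digits 1,2,3,4,5,6,7 already taken and all letters distinct, the only value for T is 8. So T=8.
Step 9. [col 5: R + X ≡ A (mod 10)] column 5: given R=6, A=7, carry-in 1, and digits 1,2,3,4,5,6,7,8 already taken and all letters distinct, R+X≡A (mod 10) forces X=0, so X=0.
Step 10. [col 6: T + O ≡ Q (mod 10)] column 6 reads T+O+carry(0)=Q with T=8, O=1; with digits 0,1,2,3,4,5,6,7,8 already taken and all letters distinct, the only value for Q is 9. So Q=9.

Answer: A=7, B=5, I=2, N=3, O=1, Q=9, R=6, T=8, V=4, X=0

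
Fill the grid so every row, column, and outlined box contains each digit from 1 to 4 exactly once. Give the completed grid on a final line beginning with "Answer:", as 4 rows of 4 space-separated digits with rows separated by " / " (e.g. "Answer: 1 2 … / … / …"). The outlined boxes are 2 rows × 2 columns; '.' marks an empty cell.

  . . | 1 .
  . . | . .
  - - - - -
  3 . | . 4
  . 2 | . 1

Step 1. [r2c3∈{2,3,4}] in col 3, 4 fits only at r2c3 ⇒ r2c3=4.
Step 2. [r1c2∈{3,4}] col 2 places 4 nowhere but r1c2. So r1c2=4.
Step 3. [r1c1∈{2}] r1c1 has the single candidate 2 ⇒ r1c1=2.
Step 4. [r2c2∈{1,3}] 3 has one home in col 2: r2c2, so r2c2=3.
Step 5. [r4c3∈{3}] nothing but 3 survives at r4c3 ⇒ r4c3=3.
Step 6. [r4c1∈{4}] r4c1 is down to just 4, so r4c1=4.
Step 7. [r2c1∈{1}] nothing but 1 survives at r2c1 ⇒ r2c1=1.
Step 8. [r1c4∈{3}] nothing but 3 survives at r1c4 ⇒ r1c4=3.
Step 9. [r3c2∈{1}] r3c2 is down to just 1, so r3c2=1.
Step 10. [r2c4∈{2}] r2c4 is down to just 2 ⇒ r2c4=2.
Step 11. [r3c3∈{2}] only 2 remains possible at r3c3 ⇒ r3c3=2.

Answer: 2 4 1 3 / 1 3 4 2 / 3 1 2 4 / 4 2 3 1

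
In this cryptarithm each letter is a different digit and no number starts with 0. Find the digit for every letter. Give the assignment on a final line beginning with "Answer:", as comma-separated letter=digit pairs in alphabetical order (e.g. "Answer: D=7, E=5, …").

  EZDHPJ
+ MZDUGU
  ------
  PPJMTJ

Step 1. [col 1: J + U ≡ J (mod 10)] column 1: given nothing yet, carry-in 0, and all letters distinct, none taken yet, J+U≡J (mod 10) forces U=0, so U=0.
Step 2. [col 1: J + U ≡ J (mod 10)] several values work for J in column 1 (J + U ≡ J (mod 10), carry-in 0); try J=6, so J=6.
Step 3. [col 2: P + G ≡ T (mod 10)] no forcing yet in column 2 (carry-in 0); G=9 is free and consistent — try it ⇒ G=9.
Step 4. [col 2: P + G ≡ T (mod 10)] P=5 is one option consistent with column 2 (P + G ≡ T (mod 10), carry-in 0) — take it. So P=5.
Step 5. [col 2: P + G ≡ T (mod 10)] in column 2 we have P+G≡T with carry-in 0; given P=5, G=9 and digits 0,5,6,9 already taken and all letters distinct, that pins T to 4, so T=4.
Step 6. [col 3: H + U ≡ M (mod 10)] column 3 (H + U ≡ M (mod 10), carry-in 1) doesn't pin H yet; pick H=2 and continue ⇒ H=2.
Step 7. [col 3: H + U ≡ M (mod 10)] column 3 reads H+U+carry(1)=M with H=2, U=0; with digits 0,2,4,5,6,9 already taken and all letters distinct, the only value for M is 3, so M=3.
Step 8. [col 4: D + D ≡ J (mod 10)] from column 4 (J=6, carry-in 0, digits 0,2,3,4,5,6,9 already taken and all letters distinct): D must equal 8, so D=8.
Step 9. [col 5: Z + Z ≡ P (mod 10)] column 5: given P=5, carry-in 1, and digits 0,2,3,4,5,6,8,9 already taken and all letters distinct, Z+Z≡P (mod 10) forces Z=7, so Z=7.
Step 10. [col 6: E + M ≡ P (mod 10)] column 6 reads E+M+carry(1)=P with M=3, P=5; with digits 0,2,3,4,5,6,7,8,9 already taken and all letters distinct, the only value for E is 1. So E=1.

Answer: D=8, E=1, G=9, H=2, J=6, M=3, P=5, T=4, U=0, Z=7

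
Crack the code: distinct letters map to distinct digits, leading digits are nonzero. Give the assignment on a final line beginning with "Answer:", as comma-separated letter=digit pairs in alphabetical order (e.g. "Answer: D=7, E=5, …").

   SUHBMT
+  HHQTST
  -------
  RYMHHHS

Step 1. [col 1: T + T ≡ S (mod 10)] column 1 (T + T ≡ S (mod 10), carry-in 0) doesn't pin S yet; pick S=6 and continue ⇒ S=6.
Step 2. [col 1: T + T ≡ S (mod 10)] several values work for T in column 1 (T + T ≡ S (mod 10), carry-in 0); try T=8 ⇒ T=8.
Step 3. [col 2: M + S ≡ H (mod 10)] no forcing yet in column 2 (carry-in 1); H=4 is free and consistent — try it, so H=4.
Step 4. [col 2: M + S ≡ H (mod 10)] column 2: given S=6, H=4, carry-in 1, and digits 4,6,8 already taken and all letters distinct, M+S≡H (mod 10) forces M=7. So M=7.
Step 5. [R] adding two 6-digit numbers gives at most 6+1 digits, and here it does — R is that final carry and must be 1. So R=1.
Step 6. [col 3: B + T ≡ H (mod 10)] column 3 reads B+T+carry(1)=H with T=8, H=4; with digits 1,4,6,7,8 already taken and all letters distinct, the only value for B is 5, so B=5.
Step 7. [col 4: H + Q ≡ H (mod 10)] column 4: given H=4, carry-in 1, and digits 1,4,5,6,7,8 already taken and all letters distinct, H+Q≡H (mod 10) forces Q=9 ⇒ Q=9.
Step 8. [col 5: U + H ≡ M (mod 10)] column 5 reads U+H+carry(1)=M with H=4, M=7; with digits 1,4,5,6,7,8,9 already taken and all letters distinct, the only value for U is 2 ⇒ U=2.
Step 9. [col 6: S + H ≡ Y (mod 10)] column 6 reads S+H+carry(0)=Y with S=6, H=4; with digits 1,2,4,5,6,7,8,9 already taken and all letters distinct, the only value for Y is 0 ⇒ Y=0.

Answer: B=5, H=4, M=7, Q=9, R=1, S=6, T=8, U=2, Y=0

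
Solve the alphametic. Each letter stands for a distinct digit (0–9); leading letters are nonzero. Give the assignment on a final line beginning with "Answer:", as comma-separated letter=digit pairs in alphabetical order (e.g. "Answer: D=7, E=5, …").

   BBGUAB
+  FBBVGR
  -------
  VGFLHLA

Step 1. [V] V is the leading digit of a 7-digit sum of two 6-digit numbers; the final carry is exactly 1 ⇒ V=1.
Step 2. [col 1: B + R ≡ A (mod 10)] B=7 is one option consistent with column 1 (B + R ≡ A (mod 10), carry-in 0) — take it. So B=7.
Step 3. [col 1: B + R ≡ A (mod 10)] no forcing yet in column 1 (carry-in 0); A=6 is free and consistent — try it. So A=6.
Step 4. [col 1: B + R ≡ A (mod 10)] column 1: given B=7, A=6, carry-in 0, and digits 1,6,7 already taken and all letters distinct, B+R≡A (mod 10) forces R=9, so R=9.
Step 5. [col 2: A + G ≡ L (mod 10)] no forcing yet in column 2 (carry-in 1); G=3 is free and consistent — try it, so G=3.
Step 6. [col 2: A + G ≡ L (mod 10)] column 2 reads A+G+carry(1)=L with A=6, G=3; with digits 1,3,6,7,9 already taken and all letters distinct, the only value for L is 0, so L=0.
Step 7. [col 3: U + V ≡ H (mod 10)] column 3: given V=1, carry-in 1, and digits 0,1,3,6,7,9 already taken and all letters distinct, U+V≡H (mod 10) forces U=2, so U=2.
Step 8. [col 3: U + V ≡ H (mod 10)] column 3 reads U+V+carry(1)=H with U=2, V=1; with digits 0,1,2,3,6,7,9 already taken and all letters distinct, the only value for H is 4. So H=4.
Step 9. [col 5: B + B ≡ F (mod 10)] in column 5 we have B+B≡F with carry-in 1; given B=7 and digits 0,1,2,3,4,6,7,9 already taken and all letters distinct, that pins F to 5 ⇒ F=5.

Answer: A=6, B=7, F=5, G=3, H=4, L=0, R=9, U=2, V=1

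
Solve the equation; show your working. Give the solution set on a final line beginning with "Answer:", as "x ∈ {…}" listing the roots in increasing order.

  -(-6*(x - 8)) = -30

Step 1. [-(-6*(x - 8)) = -30] flip signs both sides. So neg: -6*(x - 8) = 30.
Step 2. [-6*(x - 8) = 30] divide by the outer -6. So div: x - 8 = -5.
Step 3. [x - 8 = -5] 8 comes off first (add 8) ⇒ sub: x = 3.

Answer: x ∈ {3}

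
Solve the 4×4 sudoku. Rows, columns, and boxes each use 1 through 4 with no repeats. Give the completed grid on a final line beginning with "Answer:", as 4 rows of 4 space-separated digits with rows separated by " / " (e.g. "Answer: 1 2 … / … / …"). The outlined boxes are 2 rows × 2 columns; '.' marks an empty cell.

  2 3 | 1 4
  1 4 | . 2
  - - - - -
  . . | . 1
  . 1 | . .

Step 1. [r4c3∈{2,3,4}] r4c3 is the only open cell in row 4 admitting 2. So r4c3=2.
Step 2. [r3c3∈{3,4}] r3c3 is the only open cell in col 3 admitting 4, so r3c3=4.
Step 3. [r4c1∈{3,4}] across row 4, 4 lands solely at r4c1, so r4c1=4.
Step 4. [r3c1∈{3}] r3c1 is down to just 3 ⇒ r3c1=3.
Step 5. [r2c3∈{3}] r2c3's peers cover all but 3. So r2c3=3.
Step 6. [r4c4∈{3}] r4c4 has the single candidate 3 ⇒ r4c4=3.
Step 7. [r3c2∈{2}] r3c2 is down to just 2, so r3c2=2.

Answer: 2 3 1 4 / 1 4 3 2 / 3 2 4 1 / 4 1 2 3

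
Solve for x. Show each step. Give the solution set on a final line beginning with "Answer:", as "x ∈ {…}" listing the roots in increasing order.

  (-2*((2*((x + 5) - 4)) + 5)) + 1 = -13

Step 1. [(-2*((2*((x + 5) - 4)) + 5)) + 1 = -13] peel the +1: subtract 1 from each side. So sub: -2*((2*((x + 5) - 4)) + 5) = -14.
Step 2. [-2*((2*((x + 5) - 4)) + 5) = -14] leading coefficient -2: divide by -2 ⇒ div: (2*((x + 5) - 4)) + 5 = 7.
Step 3. [(2*((x + 5) - 4)) + 5 = 7] 5 comes off first (subtract 5) ⇒ sub: 2*((x + 5) - 4) = 2.
Step 4. [2*((x + 5) - 4) = 2] leading coefficient 2: divide by 2. So div: (x + 5) - 4 = 1.
Step 5. [(x + 5) - 4 = 1] peel the -4: add 4 from each side ⇒ sub: x + 5 = 5.
Step 6. [x + 5 = 5] 5 comes off first (subtract 5). So sub: x = 0.

Answer: x ∈ {0}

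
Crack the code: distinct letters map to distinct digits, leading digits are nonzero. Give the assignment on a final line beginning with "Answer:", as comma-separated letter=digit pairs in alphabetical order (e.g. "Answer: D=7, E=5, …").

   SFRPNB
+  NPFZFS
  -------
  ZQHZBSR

Step 1. [col 1: B + S ≡ R (mod 10)] R=3 is one option consistent with column 1 (B + S ≡ R (mod 10), carry-in 0) — take it ⇒ R=3.
Step 2. [col 1: B + S ≡ R (mod 10)] S=4 is one option consistent with column 1 (B + S ≡ R (mod 10), carry-in 0) — take it. So S=4.
Step 3. [col 1: B + S ≡ R (mod 10)] column 1: given S=4, R=3, carry-in 0, and digits 3,4 already taken and all letters distinct, B+S≡R (mod 10) forces B=9, so B=9.
Step 4. [col 2: N + F ≡ S (mod 10)] N=5 is one option consistent with column 2 (N + F ≡ S (mod 10), carry-in 1) — take it ⇒ N=5.
Step 5. [Z] Z is the leading digit of a 7-digit sum of two 6-digit numbers; the final carry is exactly 1 ⇒ Z=1.
Step 6. [col 2: N + F ≡ S (mod 10)] in column 2 we have N+F≡S with carry-in 1; given N=5, S=4 and digits 1,3,4,5,9 already taken and all letters distinct, that pins F to 8. So F=8.
Step 7. [col 3: P + Z ≡ B (mod 10)] from column 3 (Z=1, B=9, carry-in 1, digits 1,3,4,5,8,9 already taken and all letters distinct): P must equal 7. So P=7.
Step 8. [col 5: F + P ≡ H (mod 10)] column 5 reads F+P+carry(1)=H with F=8, P=7; with digits 1,3,4,5,7,8,9 already taken and all letters distinct, the only value for H is 6. So H=6.
Step 9. [col 6: S + N ≡ Q (mod 10)] column 6 reads S+N+carry(1)=Q with S=4, N=5; with digits 1,3,4,5,6,7,8,9 already taken and all letters distinct, the only value for Q is 0, so Q=0.

Answer: B=9, F=8, H=6, N=5, P=7, Q=0, R=3, S=4, Z=1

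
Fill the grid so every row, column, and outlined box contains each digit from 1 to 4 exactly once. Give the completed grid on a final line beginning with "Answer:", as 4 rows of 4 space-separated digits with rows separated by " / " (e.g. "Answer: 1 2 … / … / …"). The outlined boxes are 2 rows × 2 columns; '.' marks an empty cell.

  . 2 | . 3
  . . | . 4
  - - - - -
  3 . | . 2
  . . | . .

Step 1. [r1c3∈{1}] r1c3's peers cover all but 1. So r1c3=1.
Step 2. [r3c2∈{1,4}] row 3 places 1 nowhere but r3c2. So r3c2=1.
Step 3. [r4c2∈{4}] only 4 remains possible at r4c2. So r4c2=4.
Step 4. [r2c1∈{1}] only 1 remains possible at r2c1 ⇒ r2c1=1.
Step 5. [r4c1∈{2}] r4c1 has the single candidate 2. So r4c1=2.
Step 6. [r2c3∈{2}] nothing but 2 survives at r2c3 ⇒ r2c3=2.
Step 7. [r4c4∈{1}] nothing but 1 survives at r4c4 ⇒ r4c4=1.
Step 8. [r1c1∈{4}] nothing but 4 survives at r1c1 ⇒ r1c1=4.
Step 9. [r3c3∈{4}] only 4 remains possible at r3c3, so r3c3=4.
Step 10. [r2c2∈{3}] r2c2 has the single candidate 3 ⇒ r2c2=3.
Step 11. [r4c3∈{3}] r4c3's peers cover all but 3. So r4c3=3.

Answer: 4 2 1 3 / 1 3 2 4 / 3 1 4 2 / 2 4 3 1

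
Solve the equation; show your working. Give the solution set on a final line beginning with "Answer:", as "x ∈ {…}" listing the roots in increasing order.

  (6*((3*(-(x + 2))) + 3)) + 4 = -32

Step 1. [(6*((3*(-(x + 2))) + 3)) + 4 = -32] the outer +4 inverts by subtracting 4. So sub: 6*((3*(-(x + 2))) + 3) = -36.
Step 2. [6*((3*(-(x + 2))) + 3) = -36] divide by the outer 6 ⇒ div: (3*(-(x + 2))) + 3 = -6.
Step 3. [(3*(-(x + 2))) + 3 = -6] 3 | LHS and 3 | -6: pull 3 out ⇒ factor: (-(x + 2)) + 1 = -2.
Step 4. [(-(x + 2)) + 1 = -2] +1 is outermost — subtract 1 both sides ⇒ sub: -(x + 2) = -3.
Step 5. [-(x + 2) = -3] flip signs both sides, so neg: x + 2 = 3.
Step 6. [x + 2 = 3] the outer +2 inverts by subtracting 2, so sub: x = 1.

Answer: x ∈ {1}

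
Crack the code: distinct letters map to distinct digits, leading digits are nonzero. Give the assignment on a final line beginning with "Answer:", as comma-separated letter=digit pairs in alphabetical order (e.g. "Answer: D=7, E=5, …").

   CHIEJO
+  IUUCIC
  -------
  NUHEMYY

Step 1. [N] N is the leading digit of a 7-digit sum of two 6-digit numbers; the final carry is exactly 1. So N=1.
Step 2. [col 1: O + C ≡ Y (mod 10)] C=6 is one option consistent with column 1 (O + C ≡ Y (mod 10), carry-in 0) — take it ⇒ C=6.
Step 3. [col 1: O + C ≡ Y (mod 10)] no forcing yet in column 1 (carry-in 0); O=7 is free and consistent — try it ⇒ O=7.
Step 4. [col 1: O + C ≡ Y (mod 10)] column 1 reads O+C+carry(0)=Y with O=7, C=6; with digits 1,6,7 already taken and all letters distinct, the only value for Y is 3 ⇒ Y=3.
Step 5. [col 2: J + I ≡ Y (mod 10)] J=8 is one option consistent with column 2 (J + I ≡ Y (mod 10), carry-in 1) — take it, so J=8.
Step 6. [col 2: J + I ≡ Y (mod 10)] in column 2 we have J+I≡Y with carry-in 1; given J=8, Y=3 and digits 1,3,6,7,8 already taken and all letters distinct, that pins I to 4 ⇒ I=4.
Step 7. [col 3: E + C ≡ M (mod 10)] several values work for M in column 3 (E + C ≡ M (mod 10), carry-in 1); try M=2 ⇒ M=2.
Step 8. [col 3: E + C ≡ M (mod 10)] from column 3 (C=6, M=2, carry-in 1, digits 1,2,3,4,6,7,8 already taken and all letters distinct): E must equal 5. So E=5.
Step 9. [col 4: I + U ≡ E (mod 10)] column 4: given I=4, E=5, carry-in 1, and digits 1,2,3,4,5,6,7,8 already taken and all letters distinct, I+U≡E (mod 10) forces U=0. So U=0.
Step 10. [col 5: H + U ≡ H (mod 10)] from column 5 (U=0, carry-in 0, digits 0,1,2,3,4,5,6,7,8 already taken and all letters distinct): H must equal 9, so H=9.

Answer: C=6, E=5, H=9, I=4, J=8, M=2, N=1, O=7, U=0, Y=3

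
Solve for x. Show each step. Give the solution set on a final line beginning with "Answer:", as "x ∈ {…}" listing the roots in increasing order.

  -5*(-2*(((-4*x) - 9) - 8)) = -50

Step 1. [-5*(-2*(((-4*x) - 9) - 8)) = -50] -5·(inner) — divide through by -5, so div: -2*(((-4*x) - 9) - 8) = 10.
Step 2. [-2*(((-4*x) - 9) - 8) = 10] divide by the outer -2, so div: ((-4*x) - 9) - 8 = -5.
Step 3. [((-4*x) - 9) - 8 = -5] -8 is outermost — add 8 both sides ⇒ sub: (-4*x) - 9 = 3.
Step 4. [(-4*x) - 9 = 3] add 9: x sits inside (… - 9) ⇒ sub: -4*x = 12.
Step 5. [-4*x = 12] -4 out front; divide by -4 ⇒ div: x = -3.

Answer: x ∈ {-3}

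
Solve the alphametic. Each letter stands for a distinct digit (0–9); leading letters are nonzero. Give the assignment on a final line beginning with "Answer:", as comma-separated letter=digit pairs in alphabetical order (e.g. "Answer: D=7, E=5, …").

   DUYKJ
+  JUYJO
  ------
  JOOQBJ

Step 1. [col 1: J + O ≡ J (mod 10)] column 1: given nothing yet, carry-in 0, and all letters distinct, none taken yet, J+O≡J (mod 10) forces O=0, so O=0.
Step 2. [col 1: J + O ≡ J (mod 10)] no forcing yet in column 1 (carry-in 0); J=1 is free and consistent — try it ⇒ J=1.
Step 3. [col 2: K + J ≡ B (mod 10)] column 2 (K + J ≡ B (mod 10), carry-in 0) doesn't pin B yet; pick B=7 and continue ⇒ B=7.
Step 4. [col 2: K + J ≡ B (mod 10)] column 2 reads K+J+carry(0)=B with J=1, B=7; with digits 0,1,7 already taken and all letters distinct, the only value for K is 6 ⇒ K=6.
Step 5. [col 3: Y + Y ≡ Q (mod 10)] Q=4 is one option consistent with column 3 (Y + Y ≡ Q (mod 10), carry-in 0) — take it, so Q=4.
Step 6. [col 3: Y + Y ≡ Q (mod 10)] from column 3 (Q=4, carry-in 0, digits 0,1,4,6,7 already taken and all letters distinct): Y must equal 2 ⇒ Y=2.
Step 7. [col 4: U + U ≡ O (mod 10)] in column 4 we have U+U≡O with carry-in 0; given O=0 and digits 0,1,2,4,6,7 already taken and all letters distinct, that pins U to 5. So U=5.
Step 8. [col 5: D + J ≡ O (mod 10)] from column 5 (J=1, O=0, carry-in 1, digits 0,1,2,4,5,6,7 already taken and all letters distinct): D must equal 8. So D=8.

Answer: B=7, D=8, J=1, K=6, O=0, Q=4, U=5, Y=2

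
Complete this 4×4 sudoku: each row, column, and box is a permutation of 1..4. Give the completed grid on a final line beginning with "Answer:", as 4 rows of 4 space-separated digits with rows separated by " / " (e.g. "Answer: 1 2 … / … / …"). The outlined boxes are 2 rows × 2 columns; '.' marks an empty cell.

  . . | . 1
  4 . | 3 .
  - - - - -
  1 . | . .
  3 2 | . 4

Step 1. [r2c4∈{2}] r2c4's peers cover all but 2 ⇒ r2c4=2.
Step 2. [r2c2∈{1}] r2c2's peers cover all but 1, so r2c2=1.
Step 3. [r3c2∈{4}] r3c2 has the single candidate 4. So r3c2=4.
Step 4. [r3c3∈{2}] r3c3's peers cover all but 2, so r3c3=2.
Step 5. [r1c1∈{2}] r1c1 has the single candidate 2. So r1c1=2.
Step 6. [r4c3∈{1}] r4c3 is down to just 1. So r4c3=1.
Step 7. [r3c4∈{3}] r3c4's peers cover all but 3 ⇒ r3c4=3.
Step 8. [r1c2∈{3}] r1c2 has the single candidate 3. So r1c2=3.
Step 9. [r1c3∈{4}] nothing but 4 survives at r1c3, so r1c3=4.

Answer: 2 3 4 1 / 4 1 3 2 / 1 4 2 3 / 3 2 1 4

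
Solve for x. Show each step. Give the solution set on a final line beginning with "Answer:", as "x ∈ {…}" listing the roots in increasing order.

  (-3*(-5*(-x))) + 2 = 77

Step 1. [(-3*(-5*(-x))) + 2 = 77] 2 comes off first (subtract 2) ⇒ sub: -3*(-5*(-x)) = 75.
Step 2. [-3*(-5*(-x)) = 75] -3·(inner) — divide through by -3 ⇒ div: -5*(-x) = -25.
Step 3. [-5*(-x) = -25] LHS = -5·(…); ÷-5 both sides. So div: -x = 5.
Step 4. [-x = 5] LHS negated; negate both sides. So neg: x = -5.

Answer: x ∈ {-5}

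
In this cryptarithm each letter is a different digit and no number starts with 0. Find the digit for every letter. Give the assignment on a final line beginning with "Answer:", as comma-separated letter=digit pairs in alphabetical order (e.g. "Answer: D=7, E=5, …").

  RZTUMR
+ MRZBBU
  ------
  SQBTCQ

Step 1. [col 1: R + U ≡ Q (mod 10)] no forcing yet in column 1 (carry-in 0); Q=6 is free and consistent — try it, so Q=6.
Step 2. [col 1: R + U ≡ Q (mod 10)] column 1 (R + U ≡ Q (mod 10), carry-in 0) doesn't pin U yet; pick U=5 and continue, so U=5.
Step 3. [col 1: R + U ≡ Q (mod 10)] column 1 reads R+U+carry(0)=Q with U=5, Q=6; with digits 5,6 already taken and all letters distinct, the only value for R is 1 ⇒ R=1.
Step 4. [col 2: M + B ≡ C (mod 10)] no forcing yet in column 2 (carry-in 0); C=0 is free and consistent — try it ⇒ C=0.
Step 5. [col 2: M + B ≡ C (mod 10)] column 2 (M + B ≡ C (mod 10), carry-in 0) doesn't pin M yet; pick M=7 and continue ⇒ M=7.
Step 6. [col 2: M + B ≡ C (mod 10)] in column 2 we have M+B≡C with carry-in 0; given M=7, C=0 and digits 0,1,5,6,7 already taken and all letters distinct, that pins B to 3, so B=3.
Step 7. [col 3: U + B ≡ T (mod 10)] column 3: given U=5, B=3, carry-in 1, and digits 0,1,3,5,6,7 already taken and all letters distinct, U+B≡T (mod 10) forces T=9 ⇒ T=9.
Step 8. [col 4: T + Z ≡ B (mod 10)] column 4: given T=9, B=3, carry-in 0, and digits 0,1,3,5,6,7,9 already taken and all letters distinct, T+Z≡B (mod 10) forces Z=4, so Z=4.
Step 9. [col 6: R + M ≡ S (mod 10)] in column 6 we have R+M≡S with carry-in 0; given R=1, M=7 and digits 0,1,3,4,5,6,7,9 already taken and all letters distinct, that pins S to 8. So S=8.

Answer: B=3, C=0, M=7, Q=6, R=1, S=8, T=9, U=5, Z=4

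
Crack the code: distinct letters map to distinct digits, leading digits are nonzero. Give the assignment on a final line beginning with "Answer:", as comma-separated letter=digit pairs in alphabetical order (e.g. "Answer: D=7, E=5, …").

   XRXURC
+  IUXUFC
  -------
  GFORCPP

Step 1. [G] the sum has 7 digits but both addends have 6; that extra leading digit G is the final carry, namely 1. So G=1.
Step 2. [col 1: C + C ≡ P (mod 10)] column 1 (C + C ≡ P (mod 10), carry-in 0) doesn't pin C yet; pick C=8 and continue. So C=8.
Step 3. [col 1: C + C ≡ P (mod 10)] column 1 reads C+C+carry(0)=P with C=8; with digits 1,8 already taken and all letters distinct, the only value for P is 6. So P=6.
Step 4. [col 2: R + F ≡ P (mod 10)] column 2 (R + F ≡ P (mod 10), carry-in 1) doesn't pin R yet; pick R=5 and continue ⇒ R=5.
Step 5. [col 2: R + F ≡ P (mod 10)] column 2 reads R+F+carry(1)=P with R=5, P=6; with digits 1,5,6,8 already taken and all letters distinct, the only value for F is 0 ⇒ F=0.
Step 6. [col 3: U + U ≡ C (mod 10)] several values work for U in column 3 (U + U ≡ C (mod 10), carry-in 0); try U=9. So U=9.
Step 7. [col 4: X + X ≡ R (mod 10)] column 4 (X + X ≡ R (mod 10), carry-in 1) doesn't pin X yet; pick X=2 and continue ⇒ X=2.
Step 8. [col 5: R + U ≡ O (mod 10)] column 5: given R=5, U=9, carry-in 0, and digits 0,1,2,5,6,8,9 already taken and all letters distinct, R+U≡O (mod 10) forces O=4 ⇒ O=4.
Step 9. [col 6: X + I ≡ F (mod 10)] in column 6 we have X+I≡F with carry-in 1; given X=2, F=0 and digits 0,1,2,4,5,6,8,9 already taken and all letters distinct, that pins I to 7. So I=7.

Answer: C=8, F=0, G=1, I=7, O=4, P=6, R=5, U=9, X=2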